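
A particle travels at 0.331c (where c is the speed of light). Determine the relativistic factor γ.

v/c = 0.331, so (v/c)² = 0.109561
1 - (v/c)² = 0.890439
γ = 1/√(0.890439) = 1.060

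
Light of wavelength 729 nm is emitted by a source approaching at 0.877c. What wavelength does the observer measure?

β = 0.877
Wavelength Doppler factor = √(0.123/1.877) = √(0.06553) = 0.2560
λ_obs = 729 × 0.2560 = 186.6 nm (blueshift)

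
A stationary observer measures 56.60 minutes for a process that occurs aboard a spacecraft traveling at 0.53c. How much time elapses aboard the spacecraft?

Dilated time Δt = 56.60 minutes
γ = 1/√(1 - 0.53²) = 1.1792
Δt₀ = Δt/γ = 56.60/1.1792 = 48.00 minutes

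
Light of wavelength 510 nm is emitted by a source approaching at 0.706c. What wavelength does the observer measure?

β = 0.706
Wavelength Doppler factor = √(0.294/1.706) = √(0.1723) = 0.4151
λ_obs = 510 × 0.4151 = 211.7 nm (blueshift)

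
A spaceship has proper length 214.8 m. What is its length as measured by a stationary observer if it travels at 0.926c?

Proper length L₀ = 214.8 m
γ = 1/√(1 - 0.926²) = 2.649
L = L₀/γ = 214.8/2.649 = 81.09 m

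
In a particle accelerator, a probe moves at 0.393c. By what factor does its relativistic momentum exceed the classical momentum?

p_rel = γmv, p_class = mv
Ratio = γ = 1/√(1 - 0.393²)
= 1/√(0.845551) = 1.088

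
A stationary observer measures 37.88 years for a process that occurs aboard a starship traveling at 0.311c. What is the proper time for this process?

Dilated time Δt = 37.88 years
γ = 1/√(1 - 0.311²) = 1.0522
Δt₀ = Δt/γ = 37.88/1.0522 = 36.00 years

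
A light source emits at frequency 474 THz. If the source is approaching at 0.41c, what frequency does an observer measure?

β = v/c = 0.41
(1+β)/(1-β) = 1.41/0.59 = 2.390
Doppler factor = √(2.390) = 1.546
f_obs = 474 × 1.546 = 732.8 THz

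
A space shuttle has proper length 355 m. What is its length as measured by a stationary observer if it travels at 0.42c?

Proper length L₀ = 355 m
γ = 1/√(1 - 0.42²) = 1.1019
L = L₀/γ = 355/1.1019 = 322.2 m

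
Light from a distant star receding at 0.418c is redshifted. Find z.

β = 0.418
(1+β)/(1-β) = 1.418/0.582 = 2.4364
√(2.4364) = 1.5609
z = 1.5609 - 1 = 0.5609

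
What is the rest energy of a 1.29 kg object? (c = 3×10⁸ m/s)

c² = (3×10⁸)² = 9.000×10¹⁶ m²/s²
E₀ = mc² = 1.29 × 9.000×10¹⁶ = 1.161×10¹⁷ J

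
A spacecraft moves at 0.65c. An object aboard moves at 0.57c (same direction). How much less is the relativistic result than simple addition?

Classical: u' + v = 0.57 + 0.65 = 1.22c
Relativistic: u = (0.57 + 0.65)/(1 + 0.3705) = 1.22/1.3705 = 0.8902c
Difference: 1.22 - 0.8902 = 0.3298c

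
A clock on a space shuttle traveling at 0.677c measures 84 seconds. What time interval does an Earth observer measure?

Proper time Δt₀ = 84 seconds
γ = 1/√(1 - 0.677²) = 1.3587
Δt = γΔt₀ = 1.3587 × 84 = 114.1 seconds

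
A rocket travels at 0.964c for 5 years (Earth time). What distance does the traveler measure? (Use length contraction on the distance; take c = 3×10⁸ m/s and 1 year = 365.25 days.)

Earth distance: d = v × t = 0.964c × 5 yr = 4.563×10¹⁶ m
γ = 3.761
d' = d/γ = 4.563×10¹⁶/3.761 = 1.213×10¹⁶ m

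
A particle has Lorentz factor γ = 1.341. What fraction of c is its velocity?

From γ = 1/√(1 - v²/c²):
1/γ² = 1/1.341² = 0.5561
v²/c² = 1 - 0.5561 = 0.4439
v/c = √(0.4439) = 0.6663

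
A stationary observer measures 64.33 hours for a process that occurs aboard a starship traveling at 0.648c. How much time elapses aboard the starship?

Dilated time Δt = 64.33 hours
γ = 1/√(1 - 0.648²) = 1.31296
Δt₀ = Δt/γ = 64.33/1.31296 = 49.00 hours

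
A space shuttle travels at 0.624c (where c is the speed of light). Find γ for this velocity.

v/c = 0.624, so (v/c)² = 0.389376
1 - (v/c)² = 0.610624
γ = 1/√(0.610624) = 1.280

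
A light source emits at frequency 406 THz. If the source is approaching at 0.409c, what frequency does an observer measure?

β = v/c = 0.409
(1+β)/(1-β) = 1.409/0.591 = 2.384
Doppler factor = √(2.384) = 1.544
f_obs = 406 × 1.544 = 626.9 THz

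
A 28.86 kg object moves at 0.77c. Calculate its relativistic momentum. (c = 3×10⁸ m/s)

γ = 1/√(1 - 0.77²) = 1.567
v = 0.77 × 3×10⁸ = 2.310×10⁸ m/s
p = γmv = 1.567 × 28.86 × 2.310×10⁸ = 1.045×10¹⁰ kg·m/s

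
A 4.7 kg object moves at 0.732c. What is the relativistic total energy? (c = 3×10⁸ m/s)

γ = 1/√(1 - 0.732²) = 1.4678
mc² = 4.7 × (3×10⁸)² = 4.230×10¹⁷ J
E = γmc² = 1.4678 × 4.230×10¹⁷ = 6.209×10¹⁷ J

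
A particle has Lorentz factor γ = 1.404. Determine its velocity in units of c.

From γ = 1/√(1 - v²/c²):
1/γ² = 1/1.404² = 0.5073
v²/c² = 1 - 0.5073 = 0.4927
v/c = √(0.4927) = 0.7019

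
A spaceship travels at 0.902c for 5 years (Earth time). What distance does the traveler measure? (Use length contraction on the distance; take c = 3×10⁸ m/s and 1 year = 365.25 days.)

Earth distance: d = v × t = 0.902c × 5 yr = 4.2697×10¹⁶ m
γ = 2.3162
d' = d/γ = 4.2697×10¹⁶/2.3162 = 1.843×10¹⁶ m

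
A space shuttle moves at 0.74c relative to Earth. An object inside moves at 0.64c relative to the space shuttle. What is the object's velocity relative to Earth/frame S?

u = (u' + v)/(1 + u'v/c²)
Numerator: 0.64 + 0.74 = 1.38
Denominator: 1 + 0.4736 = 1.4736
u = 1.38/1.4736 = 0.9365c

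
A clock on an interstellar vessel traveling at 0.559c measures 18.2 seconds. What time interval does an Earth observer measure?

Proper time Δt₀ = 18.2 seconds
γ = 1/√(1 - 0.559²) = 1.206
Δt = γΔt₀ = 1.206 × 18.2 = 21.95 seconds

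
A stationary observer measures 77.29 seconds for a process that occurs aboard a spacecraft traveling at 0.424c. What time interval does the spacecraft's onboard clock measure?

Dilated time Δt = 77.29 seconds
γ = 1/√(1 - 0.424²) = 1.1042
Δt₀ = Δt/γ = 77.29/1.1042 = 70.00 seconds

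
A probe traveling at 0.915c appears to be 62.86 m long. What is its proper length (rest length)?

Contracted length L = 62.86 m
γ = 1/√(1 - 0.915²) = 2.479
L₀ = γL = 2.479 × 62.86 = 155.8 m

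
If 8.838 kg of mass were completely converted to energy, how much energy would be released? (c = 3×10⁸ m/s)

Using E = mc²:
c² = (3×10⁸)² = 9×10¹⁶ m²/s²
E = 8.838 × 9×10¹⁶ = 7.954×10¹⁷ J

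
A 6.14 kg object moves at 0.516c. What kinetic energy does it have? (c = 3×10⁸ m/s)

γ = 1/√(1 - 0.516²) = 1.16742
γ - 1 = 0.16742
KE = (γ-1)mc² = 0.16742 × 6.14 × (3×10⁸)² = 9.252×10¹⁶ J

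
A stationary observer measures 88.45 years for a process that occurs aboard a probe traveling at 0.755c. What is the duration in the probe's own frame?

Dilated time Δt = 88.45 years
γ = 1/√(1 - 0.755²) = 1.525
Δt₀ = Δt/γ = 88.45/1.525 = 58.00 years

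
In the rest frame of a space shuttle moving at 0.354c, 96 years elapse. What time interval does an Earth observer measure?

Proper time Δt₀ = 96 years
γ = 1/√(1 - 0.354²) = 1.069
Δt = γΔt₀ = 1.069 × 96 = 102.6 years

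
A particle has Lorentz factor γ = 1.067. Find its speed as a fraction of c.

From γ = 1/√(1 - v²/c²):
1/γ² = 1/1.067² = 0.87836
v²/c² = 1 - 0.87836 = 0.12164
v/c = √(0.12164) = 0.3488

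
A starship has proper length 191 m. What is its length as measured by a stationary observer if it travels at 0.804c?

Proper length L₀ = 191 m
γ = 1/√(1 - 0.804²) = 1.682
L = L₀/γ = 191/1.682 = 113.6 m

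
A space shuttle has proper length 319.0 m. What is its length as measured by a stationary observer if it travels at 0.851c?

Proper length L₀ = 319.0 m
γ = 1/√(1 - 0.851²) = 1.904
L = L₀/γ = 319.0/1.904 = 167.5 m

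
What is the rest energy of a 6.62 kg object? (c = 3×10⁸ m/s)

c² = (3×10⁸)² = 9.000×10¹⁶ m²/s²
E₀ = mc² = 6.62 × 9.000×10¹⁶ = 5.958×10¹⁷ J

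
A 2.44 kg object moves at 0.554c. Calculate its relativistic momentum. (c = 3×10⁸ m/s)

γ = 1/√(1 - 0.554²) = 1.2012
v = 0.554 × 3×10⁸ = 1.662×10⁸ m/s
p = γmv = 1.2012 × 2.44 × 1.662×10⁸ = 4.871×10⁸ kg·m/s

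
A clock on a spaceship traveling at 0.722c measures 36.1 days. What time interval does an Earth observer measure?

Proper time Δt₀ = 36.1 days
γ = 1/√(1 - 0.722²) = 1.4453
Δt = γΔt₀ = 1.4453 × 36.1 = 52.18 days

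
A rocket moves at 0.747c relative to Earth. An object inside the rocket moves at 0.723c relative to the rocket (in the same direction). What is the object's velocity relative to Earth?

u = (u' + v)/(1 + u'v/c²)
Numerator: 0.723 + 0.747 = 1.47
Denominator: 1 + 0.540081 = 1.540081
u = 1.47/1.540081 = 0.9545c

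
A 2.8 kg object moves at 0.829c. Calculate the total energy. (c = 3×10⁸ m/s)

γ = 1/√(1 - 0.829²) = 1.788
mc² = 2.8 × (3×10⁸)² = 2.520×10¹⁷ J
E = γmc² = 1.788 × 2.520×10¹⁷ = 4.506×10¹⁷ J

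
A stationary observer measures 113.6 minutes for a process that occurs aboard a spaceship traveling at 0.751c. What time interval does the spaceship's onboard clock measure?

Dilated time Δt = 113.6 minutes
γ = 1/√(1 - 0.751²) = 1.5145
Δt₀ = Δt/γ = 113.6/1.5145 = 75.01 minutes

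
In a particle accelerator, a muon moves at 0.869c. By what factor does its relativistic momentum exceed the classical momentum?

p_rel = γmv, p_class = mv
Ratio = γ = 1/√(1 - 0.869²)
= 1/√(0.244839) = 2.021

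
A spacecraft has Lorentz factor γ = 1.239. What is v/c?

From γ = 1/√(1 - v²/c²):
1/γ² = 1/1.239² = 0.6514
v²/c² = 1 - 0.6514 = 0.3486
v/c = √(0.3486) = 0.5904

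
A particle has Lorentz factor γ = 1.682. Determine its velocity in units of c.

From γ = 1/√(1 - v²/c²):
1/γ² = 1/1.682² = 0.3535
v²/c² = 1 - 0.3535 = 0.6465
v/c = √(0.6465) = 0.8041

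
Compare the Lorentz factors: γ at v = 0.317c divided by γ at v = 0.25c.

γ₁ = 1/√(1 - 0.317²) = 1.0544
γ₂ = 1/√(1 - 0.25²) = 1.0328
γ₁/γ₂ = 1.0544/1.0328 = 1.021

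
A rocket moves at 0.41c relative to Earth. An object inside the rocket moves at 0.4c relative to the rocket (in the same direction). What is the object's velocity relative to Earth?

u = (u' + v)/(1 + u'v/c²)
Numerator: 0.4 + 0.41 = 0.81
Denominator: 1 + 0.164 = 1.164
u = 0.81/1.164 = 0.6959c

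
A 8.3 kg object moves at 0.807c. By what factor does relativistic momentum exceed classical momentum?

p_rel = γmv, p_class = mv
Ratio = γ = 1/√(1 - 0.807²) = 1.693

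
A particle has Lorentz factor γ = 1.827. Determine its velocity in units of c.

From γ = 1/√(1 - v²/c²):
1/γ² = 1/1.827² = 0.2996
v²/c² = 1 - 0.2996 = 0.7004
v/c = √(0.7004) = 0.8369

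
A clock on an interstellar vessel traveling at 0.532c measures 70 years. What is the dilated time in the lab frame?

Proper time Δt₀ = 70 years
γ = 1/√(1 - 0.532²) = 1.181
Δt = γΔt₀ = 1.181 × 70 = 82.67 years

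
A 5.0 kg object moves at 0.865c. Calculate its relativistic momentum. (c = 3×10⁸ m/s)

γ = 1/√(1 - 0.865²) = 1.993
v = 0.865 × 3×10⁸ = 2.595×10⁸ m/s
p = γmv = 1.993 × 5.0 × 2.595×10⁸ = 2.586×10⁹ kg·m/s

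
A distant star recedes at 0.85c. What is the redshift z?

β = 0.85
(1+β)/(1-β) = 1.85/0.15 = 12.333
√(12.333) = 3.512
z = 3.512 - 1 = 2.512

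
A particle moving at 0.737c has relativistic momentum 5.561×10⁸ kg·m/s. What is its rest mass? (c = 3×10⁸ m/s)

γ = 1/√(1 - 0.737²) = 1.4795
v = 0.737 × 3×10⁸ = 2.211×10⁸ m/s
m = p/(γv) = 5.561×10⁸/(1.4795 × 2.211×10⁸) = 1.700 kg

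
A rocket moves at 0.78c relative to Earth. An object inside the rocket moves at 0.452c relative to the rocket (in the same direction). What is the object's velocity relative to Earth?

u = (u' + v)/(1 + u'v/c²)
Numerator: 0.452 + 0.78 = 1.232
Denominator: 1 + 0.35256 = 1.35256
u = 1.232/1.35256 = 0.9109c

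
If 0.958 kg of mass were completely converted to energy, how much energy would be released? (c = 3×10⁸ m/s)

Using E = mc²:
c² = (3×10⁸)² = 9×10¹⁶ m²/s²
E = 0.958 × 9×10¹⁶ = 8.622×10¹⁶ J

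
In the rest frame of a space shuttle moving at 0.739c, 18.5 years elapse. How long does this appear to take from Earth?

Proper time Δt₀ = 18.5 years
γ = 1/√(1 - 0.739²) = 1.4843
Δt = γΔt₀ = 1.4843 × 18.5 = 27.46 years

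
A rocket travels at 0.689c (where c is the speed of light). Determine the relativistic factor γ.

v/c = 0.689, so (v/c)² = 0.474721
1 - (v/c)² = 0.525279
γ = 1/√(0.525279) = 1.380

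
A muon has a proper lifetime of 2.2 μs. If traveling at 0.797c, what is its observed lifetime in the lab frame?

Proper lifetime τ₀ = 2.2 μs
γ = 1/√(1 - 0.797²) = 1.656
τ = γτ₀ = 1.656 × 2.2 μs = 3.643 μs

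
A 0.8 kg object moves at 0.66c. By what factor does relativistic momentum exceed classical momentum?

p_rel = γmv, p_class = mv
Ratio = γ = 1/√(1 - 0.66²) = 1.331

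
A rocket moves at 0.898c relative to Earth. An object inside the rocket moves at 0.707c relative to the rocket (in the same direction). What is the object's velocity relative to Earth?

u = (u' + v)/(1 + u'v/c²)
Numerator: 0.707 + 0.898 = 1.605
Denominator: 1 + 0.634886 = 1.634886
u = 1.605/1.634886 = 0.9817c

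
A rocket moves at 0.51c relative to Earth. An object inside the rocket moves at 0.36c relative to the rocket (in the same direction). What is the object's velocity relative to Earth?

u = (u' + v)/(1 + u'v/c²)
Numerator: 0.36 + 0.51 = 0.87
Denominator: 1 + 0.1836 = 1.1836
u = 0.87/1.1836 = 0.7350c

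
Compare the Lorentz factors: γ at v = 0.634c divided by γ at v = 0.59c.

γ₁ = 1/√(1 - 0.634²) = 1.293
γ₂ = 1/√(1 - 0.59²) = 1.239
γ₁/γ₂ = 1.293/1.239 = 1.044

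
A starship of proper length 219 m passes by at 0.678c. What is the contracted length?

Proper length L₀ = 219 m
γ = 1/√(1 - 0.678²) = 1.360
L = L₀/γ = 219/1.360 = 161.0 m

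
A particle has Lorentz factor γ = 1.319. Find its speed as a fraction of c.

From γ = 1/√(1 - v²/c²):
1/γ² = 1/1.319² = 0.5748
v²/c² = 1 - 0.5748 = 0.4252
v/c = √(0.4252) = 0.6521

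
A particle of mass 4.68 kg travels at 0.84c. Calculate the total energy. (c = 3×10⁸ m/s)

γ = 1/√(1 - 0.84²) = 1.843
mc² = 4.68 × (3×10⁸)² = 4.212×10¹⁷ J
E = γmc² = 1.843 × 4.212×10¹⁷ = 7.763×10¹⁷ J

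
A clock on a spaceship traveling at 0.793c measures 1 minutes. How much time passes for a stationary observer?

Proper time Δt₀ = 1 minutes
γ = 1/√(1 - 0.793²) = 1.641
Δt = γΔt₀ = 1.641 × 1 = 1.641 minutes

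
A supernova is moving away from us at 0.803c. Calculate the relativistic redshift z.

β = 0.803
(1+β)/(1-β) = 1.803/0.197 = 9.152
√(9.152) = 3.025
z = 3.025 - 1 = 2.025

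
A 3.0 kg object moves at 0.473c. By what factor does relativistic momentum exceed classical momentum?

p_rel = γmv, p_class = mv
Ratio = γ = 1/√(1 - 0.473²) = 1.135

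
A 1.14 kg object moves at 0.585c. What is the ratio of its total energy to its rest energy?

E = γmc², E₀ = mc²
E/E₀ = γ = 1/√(1 - 0.585²) = 1.233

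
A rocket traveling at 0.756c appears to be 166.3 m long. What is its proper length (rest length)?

Contracted length L = 166.3 m
γ = 1/√(1 - 0.756²) = 1.528
L₀ = γL = 1.528 × 166.3 = 254.1 m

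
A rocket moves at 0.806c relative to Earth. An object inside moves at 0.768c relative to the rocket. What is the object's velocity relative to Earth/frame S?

u = (u' + v)/(1 + u'v/c²)
Numerator: 0.768 + 0.806 = 1.574
Denominator: 1 + 0.619008 = 1.619008
u = 1.574/1.619008 = 0.9722c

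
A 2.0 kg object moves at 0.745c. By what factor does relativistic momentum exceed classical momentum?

p_rel = γmv, p_class = mv
Ratio = γ = 1/√(1 - 0.745²) = 1.499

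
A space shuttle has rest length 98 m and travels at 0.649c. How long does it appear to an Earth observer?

Proper length L₀ = 98 m
γ = 1/√(1 - 0.649²) = 1.3144
L = L₀/γ = 98/1.3144 = 74.56 m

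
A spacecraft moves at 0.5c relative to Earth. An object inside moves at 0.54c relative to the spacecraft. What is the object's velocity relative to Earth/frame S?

u = (u' + v)/(1 + u'v/c²)
Numerator: 0.54 + 0.5 = 1.04
Denominator: 1 + 0.27 = 1.27
u = 1.04/1.27 = 0.8189c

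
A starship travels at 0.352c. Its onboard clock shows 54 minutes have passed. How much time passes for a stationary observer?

Proper time Δt₀ = 54 minutes
γ = 1/√(1 - 0.352²) = 1.0684
Δt = γΔt₀ = 1.0684 × 54 = 57.69 minutes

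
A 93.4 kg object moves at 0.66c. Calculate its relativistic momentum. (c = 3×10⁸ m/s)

γ = 1/√(1 - 0.66²) = 1.3311
v = 0.66 × 3×10⁸ = 1.980×10⁸ m/s
p = γmv = 1.3311 × 93.4 × 1.980×10⁸ = 2.462×10¹⁰ kg·m/s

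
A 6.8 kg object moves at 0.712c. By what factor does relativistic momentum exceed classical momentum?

p_rel = γmv, p_class = mv
Ratio = γ = 1/√(1 - 0.712²) = 1.424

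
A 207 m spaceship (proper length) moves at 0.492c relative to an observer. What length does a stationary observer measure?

Proper length L₀ = 207 m
γ = 1/√(1 - 0.492²) = 1.149
L = L₀/γ = 207/1.149 = 180.2 m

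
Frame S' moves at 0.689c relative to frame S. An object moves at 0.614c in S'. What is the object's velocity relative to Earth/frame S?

u = (u' + v)/(1 + u'v/c²)
Numerator: 0.614 + 0.689 = 1.303
Denominator: 1 + 0.423046 = 1.423046
u = 1.303/1.423046 = 0.9156c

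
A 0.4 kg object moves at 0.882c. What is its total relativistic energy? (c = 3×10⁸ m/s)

γ = 1/√(1 - 0.882²) = 2.122
mc² = 0.4 × (3×10⁸)² = 3.600×10¹⁶ J
E = γmc² = 2.122 × 3.600×10¹⁶ = 7.639×10¹⁶ J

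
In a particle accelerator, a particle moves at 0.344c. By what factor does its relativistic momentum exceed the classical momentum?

p_rel = γmv, p_class = mv
Ratio = γ = 1/√(1 - 0.344²)
= 1/√(0.881664) = 1.065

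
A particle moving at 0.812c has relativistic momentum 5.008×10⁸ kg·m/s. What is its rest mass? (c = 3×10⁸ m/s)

γ = 1/√(1 - 0.812²) = 1.713
v = 0.812 × 3×10⁸ = 2.436×10⁸ m/s
m = p/(γv) = 5.008×10⁸/(1.713 × 2.436×10⁸) = 1.200 kg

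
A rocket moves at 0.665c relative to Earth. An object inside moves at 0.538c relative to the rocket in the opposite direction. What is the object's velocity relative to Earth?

Object's velocity in rocket frame is u' = -0.538c
u = (u' + v)/(1 + u'v/c²) = (v - 0.538)/(1 - 0.538·v/c²)
Numerator: 0.665 - 0.538 = 0.127
Denominator: 1 - 0.35777 = 0.64223
u = 0.127/0.64223 = 0.1977c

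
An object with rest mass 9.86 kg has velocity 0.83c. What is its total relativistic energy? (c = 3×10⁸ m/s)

γ = 1/√(1 - 0.83²) = 1.793
mc² = 9.86 × (3×10⁸)² = 8.874×10¹⁷ J
E = γmc² = 1.793 × 8.874×10¹⁷ = 1.591×10¹⁸ J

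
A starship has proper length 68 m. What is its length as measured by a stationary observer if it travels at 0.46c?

Proper length L₀ = 68 m
γ = 1/√(1 - 0.46²) = 1.1262
L = L₀/γ = 68/1.1262 = 60.38 m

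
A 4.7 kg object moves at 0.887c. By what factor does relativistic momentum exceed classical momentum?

p_rel = γmv, p_class = mv
Ratio = γ = 1/√(1 - 0.887²) = 2.166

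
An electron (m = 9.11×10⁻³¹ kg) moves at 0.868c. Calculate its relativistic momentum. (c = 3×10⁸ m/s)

γ = 1/√(1 - 0.868²) = 2.0138
v = 0.868 × 3×10⁸ = 2.604×10⁸ m/s
p = γmv = 2.0138 × 9.11×10⁻³¹ × 2.604×10⁸ = 4.777×10⁻²² kg·m/s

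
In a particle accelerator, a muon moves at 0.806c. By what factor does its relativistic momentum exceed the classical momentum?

p_rel = γmv, p_class = mv
Ratio = γ = 1/√(1 - 0.806²)
= 1/√(0.350364) = 1.689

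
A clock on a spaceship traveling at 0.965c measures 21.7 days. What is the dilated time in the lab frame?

Proper time Δt₀ = 21.7 days
γ = 1/√(1 - 0.965²) = 3.8132
Δt = γΔt₀ = 3.8132 × 21.7 = 82.75 days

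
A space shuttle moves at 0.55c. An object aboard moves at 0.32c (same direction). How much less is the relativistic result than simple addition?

Classical: u' + v = 0.32 + 0.55 = 0.87c
Relativistic: u = (0.32 + 0.55)/(1 + 0.176) = 0.87/1.176 = 0.7398c
Difference: 0.87 - 0.7398 = 0.1302c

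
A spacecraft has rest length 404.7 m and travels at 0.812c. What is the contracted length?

Proper length L₀ = 404.7 m
γ = 1/√(1 - 0.812²) = 1.7133
L = L₀/γ = 404.7/1.7133 = 236.2 m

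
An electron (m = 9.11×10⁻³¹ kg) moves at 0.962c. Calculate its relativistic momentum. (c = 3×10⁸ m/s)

γ = 1/√(1 - 0.962²) = 3.6623
v = 0.962 × 3×10⁸ = 2.886×10⁸ m/s
p = γmv = 3.6623 × 9.11×10⁻³¹ × 2.886×10⁸ = 9.629×10⁻²² kg·m/s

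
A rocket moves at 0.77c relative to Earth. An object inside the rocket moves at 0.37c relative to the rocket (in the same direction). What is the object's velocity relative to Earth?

u = (u' + v)/(1 + u'v/c²)
Numerator: 0.37 + 0.77 = 1.14
Denominator: 1 + 0.2849 = 1.2849
u = 1.14/1.2849 = 0.8872c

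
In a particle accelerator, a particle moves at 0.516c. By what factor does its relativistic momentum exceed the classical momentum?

p_rel = γmv, p_class = mv
Ratio = γ = 1/√(1 - 0.516²)
= 1/√(0.733744) = 1.167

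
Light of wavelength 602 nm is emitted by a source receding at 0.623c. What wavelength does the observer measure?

β = 0.623
Wavelength Doppler factor = √(1.623/0.377) = √(4.305) = 2.075
λ_obs = 602 × 2.075 = 1249 nm (redshift)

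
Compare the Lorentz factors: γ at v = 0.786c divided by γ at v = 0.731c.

γ₁ = 1/√(1 - 0.786²) = 1.618
γ₂ = 1/√(1 - 0.731²) = 1.465
γ₁/γ₂ = 1.618/1.465 = 1.104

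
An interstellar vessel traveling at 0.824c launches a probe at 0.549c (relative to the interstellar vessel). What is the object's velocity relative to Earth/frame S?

u = (u' + v)/(1 + u'v/c²)
Numerator: 0.549 + 0.824 = 1.373
Denominator: 1 + 0.452376 = 1.452376
u = 1.373/1.452376 = 0.9453c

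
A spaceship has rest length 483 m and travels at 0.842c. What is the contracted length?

Proper length L₀ = 483 m
γ = 1/√(1 - 0.842²) = 1.8536
L = L₀/γ = 483/1.8536 = 260.6 m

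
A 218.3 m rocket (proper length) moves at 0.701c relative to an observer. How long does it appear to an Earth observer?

Proper length L₀ = 218.3 m
γ = 1/√(1 - 0.701²) = 1.402
L = L₀/γ = 218.3/1.402 = 155.7 m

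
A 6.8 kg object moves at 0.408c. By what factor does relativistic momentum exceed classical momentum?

p_rel = γmv, p_class = mv
Ratio = γ = 1/√(1 - 0.408²) = 1.095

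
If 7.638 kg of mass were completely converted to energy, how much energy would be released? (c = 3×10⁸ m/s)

Using E = mc²:
c² = (3×10⁸)² = 9×10¹⁶ m²/s²
E = 7.638 × 9×10¹⁶ = 6.874×10¹⁷ J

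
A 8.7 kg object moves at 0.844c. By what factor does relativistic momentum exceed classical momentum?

p_rel = γmv, p_class = mv
Ratio = γ = 1/√(1 - 0.844²) = 1.864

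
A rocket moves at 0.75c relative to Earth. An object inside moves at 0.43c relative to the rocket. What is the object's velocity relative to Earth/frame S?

u = (u' + v)/(1 + u'v/c²)
Numerator: 0.43 + 0.75 = 1.18
Denominator: 1 + 0.3225 = 1.3225
u = 1.18/1.3225 = 0.8922c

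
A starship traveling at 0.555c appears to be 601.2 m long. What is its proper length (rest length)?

Contracted length L = 601.2 m
γ = 1/√(1 - 0.555²) = 1.2021
L₀ = γL = 1.2021 × 601.2 = 722.7 m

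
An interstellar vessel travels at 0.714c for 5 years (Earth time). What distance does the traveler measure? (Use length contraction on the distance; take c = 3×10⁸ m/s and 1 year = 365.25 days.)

Earth distance: d = v × t = 0.714c × 5 yr = 3.3798×10¹⁶ m
γ = 1.4283
d' = d/γ = 3.3798×10¹⁶/1.4283 = 2.366×10¹⁶ m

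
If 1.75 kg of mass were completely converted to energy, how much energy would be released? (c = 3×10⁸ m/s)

Using E = mc²:
c² = (3×10⁸)² = 9×10¹⁶ m²/s²
E = 1.75 × 9×10¹⁶ = 1.575×10¹⁷ J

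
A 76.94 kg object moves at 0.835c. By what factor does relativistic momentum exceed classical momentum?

p_rel = γmv, p_class = mv
Ratio = γ = 1/√(1 - 0.835²) = 1.817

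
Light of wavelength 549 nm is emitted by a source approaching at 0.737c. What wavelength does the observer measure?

β = 0.737
Wavelength Doppler factor = √(0.263/1.737) = √(0.1514) = 0.3891
λ_obs = 549 × 0.3891 = 213.6 nm (blueshift)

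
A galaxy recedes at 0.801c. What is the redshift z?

β = 0.801
(1+β)/(1-β) = 1.801/0.199 = 9.050
√(9.050) = 3.008
z = 3.008 - 1 = 2.008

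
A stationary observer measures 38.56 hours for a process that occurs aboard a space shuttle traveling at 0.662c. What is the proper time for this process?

Dilated time Δt = 38.56 hours
γ = 1/√(1 - 0.662²) = 1.3342
Δt₀ = Δt/γ = 38.56/1.3342 = 28.90 hours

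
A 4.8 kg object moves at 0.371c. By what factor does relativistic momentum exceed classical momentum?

p_rel = γmv, p_class = mv
Ratio = γ = 1/√(1 - 0.371²) = 1.077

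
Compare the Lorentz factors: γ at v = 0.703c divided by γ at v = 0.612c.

γ₁ = 1/√(1 - 0.703²) = 1.406
γ₂ = 1/√(1 - 0.612²) = 1.264
γ₁/γ₂ = 1.406/1.264 = 1.112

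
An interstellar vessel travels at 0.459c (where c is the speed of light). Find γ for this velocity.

v/c = 0.459, so (v/c)² = 0.210681
1 - (v/c)² = 0.789319
γ = 1/√(0.789319) = 1.126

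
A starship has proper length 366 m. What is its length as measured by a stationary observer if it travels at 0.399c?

Proper length L₀ = 366 m
γ = 1/√(1 - 0.399²) = 1.0906
L = L₀/γ = 366/1.0906 = 335.6 m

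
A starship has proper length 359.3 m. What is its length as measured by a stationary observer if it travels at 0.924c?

Proper length L₀ = 359.3 m
γ = 1/√(1 - 0.924²) = 2.615
L = L₀/γ = 359.3/2.615 = 137.4 m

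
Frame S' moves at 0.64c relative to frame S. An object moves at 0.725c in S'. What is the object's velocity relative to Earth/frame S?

u = (u' + v)/(1 + u'v/c²)
Numerator: 0.725 + 0.64 = 1.365
Denominator: 1 + 0.464 = 1.464
u = 1.365/1.464 = 0.9324c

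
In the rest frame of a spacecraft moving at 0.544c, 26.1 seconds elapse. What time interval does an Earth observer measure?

Proper time Δt₀ = 26.1 seconds
γ = 1/√(1 - 0.544²) = 1.192
Δt = γΔt₀ = 1.192 × 26.1 = 31.11 seconds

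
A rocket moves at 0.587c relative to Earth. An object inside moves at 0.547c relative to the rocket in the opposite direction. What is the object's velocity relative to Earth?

Object's velocity in rocket frame is u' = -0.547c
u = (u' + v)/(1 + u'v/c²) = (v - 0.547)/(1 - 0.547·v/c²)
Numerator: 0.587 - 0.547 = 0.04
Denominator: 1 - 0.321089 = 0.678911
u = 0.04/0.678911 = 0.05892c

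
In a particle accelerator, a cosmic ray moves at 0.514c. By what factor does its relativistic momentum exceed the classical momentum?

p_rel = γmv, p_class = mv
Ratio = γ = 1/√(1 - 0.514²)
= 1/√(0.735804) = 1.166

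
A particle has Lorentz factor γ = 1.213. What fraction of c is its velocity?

From γ = 1/√(1 - v²/c²):
1/γ² = 1/1.213² = 0.6796
v²/c² = 1 - 0.6796 = 0.3204
v/c = √(0.3204) = 0.5660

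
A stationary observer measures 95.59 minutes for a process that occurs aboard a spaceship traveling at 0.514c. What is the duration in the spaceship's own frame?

Dilated time Δt = 95.59 minutes
γ = 1/√(1 - 0.514²) = 1.1658
Δt₀ = Δt/γ = 95.59/1.1658 = 82.00 minutes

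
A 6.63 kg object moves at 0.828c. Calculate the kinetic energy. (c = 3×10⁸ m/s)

γ = 1/√(1 - 0.828²) = 1.7834
γ - 1 = 0.7834
KE = (γ-1)mc² = 0.7834 × 6.63 × (3×10⁸)² = 4.675×10¹⁷ J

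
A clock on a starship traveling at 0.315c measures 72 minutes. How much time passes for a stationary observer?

Proper time Δt₀ = 72 minutes
γ = 1/√(1 - 0.315²) = 1.0536
Δt = γΔt₀ = 1.0536 × 72 = 75.86 minutes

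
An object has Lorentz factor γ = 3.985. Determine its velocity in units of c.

From γ = 1/√(1 - v²/c²):
1/γ² = 1/3.985² = 0.06297
v²/c² = 1 - 0.06297 = 0.9370
v/c = √(0.9370) = 0.9680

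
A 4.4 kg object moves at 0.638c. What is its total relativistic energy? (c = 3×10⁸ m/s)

γ = 1/√(1 - 0.638²) = 1.29864
mc² = 4.4 × (3×10⁸)² = 3.960×10¹⁷ J
E = γmc² = 1.29864 × 3.960×10¹⁷ = 5.143×10¹⁷ J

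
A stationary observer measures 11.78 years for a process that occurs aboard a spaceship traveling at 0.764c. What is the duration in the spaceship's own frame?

Dilated time Δt = 11.78 years
γ = 1/√(1 - 0.764²) = 1.54987
Δt₀ = Δt/γ = 11.78/1.54987 = 7.601 years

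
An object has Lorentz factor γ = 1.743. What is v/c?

From γ = 1/√(1 - v²/c²):
1/γ² = 1/1.743² = 0.3292
v²/c² = 1 - 0.3292 = 0.6708
v/c = √(0.6708) = 0.8190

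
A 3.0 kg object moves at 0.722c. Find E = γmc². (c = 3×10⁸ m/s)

γ = 1/√(1 - 0.722²) = 1.445
mc² = 3.0 × (3×10⁸)² = 2.700×10¹⁷ J
E = γmc² = 1.445 × 2.700×10¹⁷ = 3.902×10¹⁷ J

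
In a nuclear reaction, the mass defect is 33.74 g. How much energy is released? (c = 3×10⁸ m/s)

Convert mass defect: Δm = 33.74 g = 0.03374 kg
E = Δm·c² = 0.03374 × (3×10⁸)²
= 0.03374 × 9×10¹⁶ = 3.037×10¹⁵ J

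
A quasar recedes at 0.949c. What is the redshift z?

β = 0.949
(1+β)/(1-β) = 1.949/0.051 = 38.22
√(38.22) = 6.182
z = 6.182 - 1 = 5.182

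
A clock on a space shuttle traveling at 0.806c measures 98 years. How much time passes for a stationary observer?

Proper time Δt₀ = 98 years
γ = 1/√(1 - 0.806²) = 1.6894
Δt = γΔt₀ = 1.6894 × 98 = 165.6 years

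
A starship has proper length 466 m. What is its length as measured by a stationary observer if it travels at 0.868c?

Proper length L₀ = 466 m
γ = 1/√(1 - 0.868²) = 2.014
L = L₀/γ = 466/2.014 = 231.4 m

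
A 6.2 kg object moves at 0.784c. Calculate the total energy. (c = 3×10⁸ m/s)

γ = 1/√(1 - 0.784²) = 1.611
mc² = 6.2 × (3×10⁸)² = 5.580×10¹⁷ J
E = γmc² = 1.611 × 5.580×10¹⁷ = 8.989×10¹⁷ J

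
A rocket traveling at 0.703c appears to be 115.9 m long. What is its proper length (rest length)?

Contracted length L = 115.9 m
γ = 1/√(1 - 0.703²) = 1.406
L₀ = γL = 1.406 × 115.9 = 163.0 m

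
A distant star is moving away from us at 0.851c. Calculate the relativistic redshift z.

β = 0.851
(1+β)/(1-β) = 1.851/0.149 = 12.423
√(12.423) = 3.525
z = 3.525 - 1 = 2.525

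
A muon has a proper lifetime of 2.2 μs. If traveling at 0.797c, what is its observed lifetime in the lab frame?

Proper lifetime τ₀ = 2.2 μs
γ = 1/√(1 - 0.797²) = 1.656
τ = γτ₀ = 1.656 × 2.2 μs = 3.643 μs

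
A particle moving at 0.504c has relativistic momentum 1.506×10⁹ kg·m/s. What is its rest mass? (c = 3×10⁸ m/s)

γ = 1/√(1 - 0.504²) = 1.1578
v = 0.504 × 3×10⁸ = 1.512×10⁸ m/s
m = p/(γv) = 1.506×10⁹/(1.1578 × 1.512×10⁸) = 8.603 kg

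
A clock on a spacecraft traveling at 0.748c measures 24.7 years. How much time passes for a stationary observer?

Proper time Δt₀ = 24.7 years
γ = 1/√(1 - 0.748²) = 1.507
Δt = γΔt₀ = 1.507 × 24.7 = 37.22 years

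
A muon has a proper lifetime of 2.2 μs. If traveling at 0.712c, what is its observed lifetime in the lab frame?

Proper lifetime τ₀ = 2.2 μs
γ = 1/√(1 - 0.712²) = 1.424
τ = γτ₀ = 1.424 × 2.2 μs = 3.133 μs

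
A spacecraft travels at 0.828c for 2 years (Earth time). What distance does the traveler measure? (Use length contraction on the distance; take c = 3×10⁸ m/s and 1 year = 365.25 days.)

Earth distance: d = v × t = 0.828c × 2 yr = 1.5678×10¹⁶ m
γ = 1.7834
d' = d/γ = 1.5678×10¹⁶/1.7834 = 8.791×10¹⁵ m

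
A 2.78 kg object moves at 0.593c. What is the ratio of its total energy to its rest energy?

E = γmc², E₀ = mc²
E/E₀ = γ = 1/√(1 - 0.593²) = 1.242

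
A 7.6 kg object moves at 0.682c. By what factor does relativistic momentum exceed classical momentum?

p_rel = γmv, p_class = mv
Ratio = γ = 1/√(1 - 0.682²) = 1.367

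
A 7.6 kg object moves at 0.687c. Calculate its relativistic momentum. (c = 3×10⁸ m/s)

γ = 1/√(1 - 0.687²) = 1.3762
v = 0.687 × 3×10⁸ = 2.061×10⁸ m/s
p = γmv = 1.3762 × 7.6 × 2.061×10⁸ = 2.156×10⁹ kg·m/s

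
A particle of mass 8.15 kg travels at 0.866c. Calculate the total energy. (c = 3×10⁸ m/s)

γ = 1/√(1 - 0.866²) = 2.000
mc² = 8.15 × (3×10⁸)² = 7.335×10¹⁷ J
E = γmc² = 2.000 × 7.335×10¹⁷ = 1.467×10¹⁸ J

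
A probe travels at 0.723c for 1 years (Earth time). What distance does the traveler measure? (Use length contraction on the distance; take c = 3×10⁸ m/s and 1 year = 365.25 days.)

Earth distance: d = v × t = 0.723c × 1 yr = 6.8448×10¹⁵ m
γ = 1.4475
d' = d/γ = 6.8448×10¹⁵/1.4475 = 4.729×10¹⁵ m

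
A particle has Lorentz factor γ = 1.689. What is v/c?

From γ = 1/√(1 - v²/c²):
1/γ² = 1/1.689² = 0.3505
v²/c² = 1 - 0.3505 = 0.6495
v/c = √(0.6495) = 0.8059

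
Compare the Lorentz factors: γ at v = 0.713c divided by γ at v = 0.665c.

γ₁ = 1/√(1 - 0.713²) = 1.426
γ₂ = 1/√(1 - 0.665²) = 1.339
γ₁/γ₂ = 1.426/1.339 = 1.065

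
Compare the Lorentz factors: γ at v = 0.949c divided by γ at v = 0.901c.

γ₁ = 1/√(1 - 0.949²) = 3.172
γ₂ = 1/√(1 - 0.901²) = 2.305
γ₁/γ₂ = 3.172/2.305 = 1.376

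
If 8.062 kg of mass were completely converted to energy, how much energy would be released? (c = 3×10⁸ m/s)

Using E = mc²:
c² = (3×10⁸)² = 9×10¹⁶ m²/s²
E = 8.062 × 9×10¹⁶ = 7.256×10¹⁷ J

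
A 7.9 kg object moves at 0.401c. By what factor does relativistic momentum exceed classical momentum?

p_rel = γmv, p_class = mv
Ratio = γ = 1/√(1 - 0.401²) = 1.092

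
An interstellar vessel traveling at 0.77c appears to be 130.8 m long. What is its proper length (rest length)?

Contracted length L = 130.8 m
γ = 1/√(1 - 0.77²) = 1.567
L₀ = γL = 1.567 × 130.8 = 205.0 m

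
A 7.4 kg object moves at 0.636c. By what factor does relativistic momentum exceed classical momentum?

p_rel = γmv, p_class = mv
Ratio = γ = 1/√(1 - 0.636²) = 1.296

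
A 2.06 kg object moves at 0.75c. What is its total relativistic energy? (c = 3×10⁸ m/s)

γ = 1/√(1 - 0.75²) = 1.512
mc² = 2.06 × (3×10⁸)² = 1.854×10¹⁷ J
E = γmc² = 1.512 × 1.854×10¹⁷ = 2.803×10¹⁷ J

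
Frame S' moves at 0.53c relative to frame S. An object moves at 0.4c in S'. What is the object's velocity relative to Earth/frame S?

u = (u' + v)/(1 + u'v/c²)
Numerator: 0.4 + 0.53 = 0.93
Denominator: 1 + 0.212 = 1.212
u = 0.93/1.212 = 0.7673c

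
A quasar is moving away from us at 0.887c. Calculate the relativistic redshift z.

β = 0.887
(1+β)/(1-β) = 1.887/0.113 = 16.699
√(16.699) = 4.086
z = 4.086 - 1 = 3.086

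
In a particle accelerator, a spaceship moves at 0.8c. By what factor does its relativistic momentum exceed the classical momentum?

p_rel = γmv, p_class = mv
Ratio = γ = 1/√(1 - 0.8²)
= 1/√(0.36) = 1.667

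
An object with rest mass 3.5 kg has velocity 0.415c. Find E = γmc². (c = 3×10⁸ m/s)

γ = 1/√(1 - 0.415²) = 1.099
mc² = 3.5 × (3×10⁸)² = 3.150×10¹⁷ J
E = γmc² = 1.099 × 3.150×10¹⁷ = 3.462×10¹⁷ J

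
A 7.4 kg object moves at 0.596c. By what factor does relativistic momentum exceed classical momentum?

p_rel = γmv, p_class = mv
Ratio = γ = 1/√(1 - 0.596²) = 1.245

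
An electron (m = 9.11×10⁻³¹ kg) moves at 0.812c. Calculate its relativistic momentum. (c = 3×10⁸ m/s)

γ = 1/√(1 - 0.812²) = 1.7133
v = 0.812 × 3×10⁸ = 2.436×10⁸ m/s
p = γmv = 1.7133 × 9.11×10⁻³¹ × 2.436×10⁸ = 3.802×10⁻²² kg·m/s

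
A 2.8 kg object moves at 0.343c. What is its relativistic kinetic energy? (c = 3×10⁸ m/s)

γ = 1/√(1 - 0.343²) = 1.06458
γ - 1 = 0.06458
KE = (γ-1)mc² = 0.06458 × 2.8 × (3×10⁸)² = 1.627×10¹⁶ J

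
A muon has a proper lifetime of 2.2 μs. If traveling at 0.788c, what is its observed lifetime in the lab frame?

Proper lifetime τ₀ = 2.2 μs
γ = 1/√(1 - 0.788²) = 1.624
τ = γτ₀ = 1.624 × 2.2 μs = 3.573 μs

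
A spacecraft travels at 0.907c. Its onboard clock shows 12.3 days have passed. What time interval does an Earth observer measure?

Proper time Δt₀ = 12.3 days
γ = 1/√(1 - 0.907²) = 2.375
Δt = γΔt₀ = 2.375 × 12.3 = 29.21 days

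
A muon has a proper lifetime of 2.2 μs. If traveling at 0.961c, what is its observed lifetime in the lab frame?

Proper lifetime τ₀ = 2.2 μs
γ = 1/√(1 - 0.961²) = 3.616
τ = γτ₀ = 3.616 × 2.2 μs = 7.955 μs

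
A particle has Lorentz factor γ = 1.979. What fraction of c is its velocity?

From γ = 1/√(1 - v²/c²):
1/γ² = 1/1.979² = 0.25533
v²/c² = 1 - 0.25533 = 0.74467
v/c = √(0.74467) = 0.8629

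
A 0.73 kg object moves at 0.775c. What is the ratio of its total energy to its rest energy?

E = γmc², E₀ = mc²
E/E₀ = γ = 1/√(1 - 0.775²) = 1.582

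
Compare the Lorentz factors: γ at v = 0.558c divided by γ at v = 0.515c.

γ₁ = 1/√(1 - 0.558²) = 1.205
γ₂ = 1/√(1 - 0.515²) = 1.167
γ₁/γ₂ = 1.205/1.167 = 1.033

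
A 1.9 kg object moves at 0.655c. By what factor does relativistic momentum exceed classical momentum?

p_rel = γmv, p_class = mv
Ratio = γ = 1/√(1 - 0.655²) = 1.323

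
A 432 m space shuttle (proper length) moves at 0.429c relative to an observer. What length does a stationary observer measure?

Proper length L₀ = 432 m
γ = 1/√(1 - 0.429²) = 1.107
L = L₀/γ = 432/1.107 = 390.2 m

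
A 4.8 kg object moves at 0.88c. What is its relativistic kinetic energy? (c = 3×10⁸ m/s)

γ = 1/√(1 - 0.88²) = 2.1054
γ - 1 = 1.1054
KE = (γ-1)mc² = 1.1054 × 4.8 × (3×10⁸)² = 4.775×10¹⁷ J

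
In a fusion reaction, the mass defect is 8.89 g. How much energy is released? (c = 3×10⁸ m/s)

Convert mass defect: Δm = 8.89 g = 0.00889 kg
E = Δm·c² = 0.00889 × (3×10⁸)²
= 0.00889 × 9×10¹⁶ = 8.001×10¹⁴ J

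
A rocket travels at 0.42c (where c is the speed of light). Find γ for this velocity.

v/c = 0.42, so (v/c)² = 0.1764
1 - (v/c)² = 0.8236
γ = 1/√(0.8236) = 1.102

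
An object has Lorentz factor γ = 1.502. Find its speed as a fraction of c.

From γ = 1/√(1 - v²/c²):
1/γ² = 1/1.502² = 0.4433
v²/c² = 1 - 0.4433 = 0.5567
v/c = √(0.5567) = 0.7461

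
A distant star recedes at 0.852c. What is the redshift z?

β = 0.852
(1+β)/(1-β) = 1.852/0.148 = 12.51
√(12.51) = 3.537
z = 3.537 - 1 = 2.537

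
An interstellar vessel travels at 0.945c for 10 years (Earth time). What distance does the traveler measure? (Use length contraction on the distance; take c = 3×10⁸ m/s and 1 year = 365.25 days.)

Earth distance: d = v × t = 0.945c × 10 yr = 8.9466×10¹⁶ m
γ = 3.0574
d' = d/γ = 8.9466×10¹⁶/3.0574 = 2.926×10¹⁶ m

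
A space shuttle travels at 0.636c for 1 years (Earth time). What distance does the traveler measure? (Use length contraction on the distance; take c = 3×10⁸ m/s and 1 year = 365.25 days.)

Earth distance: d = v × t = 0.636c × 1 yr = 6.021×10¹⁵ m
γ = 1.296
d' = d/γ = 6.021×10¹⁵/1.296 = 4.646×10¹⁵ m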